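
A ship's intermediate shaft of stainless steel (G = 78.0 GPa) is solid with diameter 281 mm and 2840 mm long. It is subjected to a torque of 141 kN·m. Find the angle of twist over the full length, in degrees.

0.481°

J = πd⁴/32 = π(0.281)⁴/32 = 6.121×10^-4 m⁴.
θ = T·L/(G·J) = 141000 × 2.84 / (78.0×10⁹ × 6.121×10^-4) = 8.387×10^-3 rad.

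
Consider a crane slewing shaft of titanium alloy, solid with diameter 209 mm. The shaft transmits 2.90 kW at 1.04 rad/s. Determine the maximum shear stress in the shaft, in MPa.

ω = 1.04 rad/s, so T = P/ω = 2.90×10³ / 1.040 = 2788 N·m.
J = πd⁴/32 = π(0.209)⁴/32 = 1.873×10^-4 m⁴.
τ_max = T·r/J = 2788 × 0.104 / 1.873×10^-4 = 1.556×10^6 Pa.

1.56 MPa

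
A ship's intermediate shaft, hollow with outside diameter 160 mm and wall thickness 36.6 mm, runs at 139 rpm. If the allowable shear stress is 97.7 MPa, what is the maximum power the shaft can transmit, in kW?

J = π(d_o⁴ − d_i⁴)/32 = π(0.160⁴ − 0.0868⁴)/32 = 5.877×10^-5 m⁴.
T_max = τ_allow·J/r = 9.77×10^7 × 5.877×10^-5 / 0.0800 = 71770 N·m.
ω = 2π·139/60 = 14.56 rad/s, so P_max = T_max·ω = 1.045×10^6 W.

1040 kW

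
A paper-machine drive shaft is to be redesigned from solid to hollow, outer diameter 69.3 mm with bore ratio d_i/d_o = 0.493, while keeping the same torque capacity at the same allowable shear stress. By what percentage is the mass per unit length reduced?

Equal τ_max and T ⇒ the solid shaft needs d_s³ = d_o³(1−k⁴), so d_s = 69.3·(1−0.493⁴)^(1/3) = 67.91 mm.
Area ratio A_h/A_s = d_o²(1−k²)/d_s² = (1−k²)/(1−k⁴)^(2/3) = 0.7883.
Mass saving = 1 − 0.7883 = 21.2 %.

21.2 %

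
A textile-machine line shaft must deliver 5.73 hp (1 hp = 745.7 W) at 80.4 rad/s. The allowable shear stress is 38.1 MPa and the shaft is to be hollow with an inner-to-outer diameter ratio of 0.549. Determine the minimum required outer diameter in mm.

ω = 80.4 rad/s, so T = P/ω = 5.73×745.7 / 80.40 = 53.15 N·m.
For a hollow shaft with d_i/d_o = 0.549: τ_max = 16T/(π d_o³ (1−k⁴)), so d_o = [16T/(π τ_allow (1−k⁴))]^(1/3) = [16·53.15/(π·3.81×10^7·0.9092)]^(1/3) = 0.01984 m.

19.8 mm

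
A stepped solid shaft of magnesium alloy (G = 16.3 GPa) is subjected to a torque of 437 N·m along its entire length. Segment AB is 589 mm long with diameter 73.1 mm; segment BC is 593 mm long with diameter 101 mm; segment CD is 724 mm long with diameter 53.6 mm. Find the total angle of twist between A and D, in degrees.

1.78°

J_AB = π(0.0731)⁴/32 = 2.80×10^-6 m⁴; J_BC = π(0.101)⁴/32 = 1.02×10^-5 m⁴; J_CD = π(0.0536)⁴/32 = 8.10×10^-7 m⁴.
θ = (T/G)·Σ L_i/J_i = (437.0/16.3×10⁹)·(0.589/2.80×10^-6 + 0.593/1.02×10^-5 + 0.724/8.10×10^-7) = 0.03114 rad.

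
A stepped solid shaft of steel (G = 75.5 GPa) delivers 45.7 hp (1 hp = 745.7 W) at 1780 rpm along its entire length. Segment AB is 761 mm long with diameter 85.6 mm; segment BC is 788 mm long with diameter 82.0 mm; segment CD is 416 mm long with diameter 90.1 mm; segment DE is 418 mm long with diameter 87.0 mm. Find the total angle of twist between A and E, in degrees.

ω = 2π·1780/60 = 186.4 rad/s, so T = P/ω = 45.7×745.7 / 186.4 = 182.8 N·m.
J_AB = π(0.0856)⁴/32 = 5.27×10^-6 m⁴; J_BC = π(0.0820)⁴/32 = 4.44×10^-6 m⁴; J_CD = π(0.0901)⁴/32 = 6.47×10^-6 m⁴; J_DE = π(0.0870)⁴/32 = 5.62×10^-6 m⁴.
θ = (T/G)·Σ L_i/J_i = (182.8/75.5×10⁹)·(0.761/5.27×10^-6 + 0.788/4.44×10^-6 + 0.416/6.47×10^-6 + 0.418/5.62×10^-6) = 1.115×10^-3 rad.

0.0639°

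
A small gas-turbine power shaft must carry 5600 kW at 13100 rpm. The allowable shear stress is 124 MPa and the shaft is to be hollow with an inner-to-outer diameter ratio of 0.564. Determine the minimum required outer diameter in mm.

ω = 2π·13100/60 = 1372 rad/s, so T = P/ω = 5600×10³ / 1372 = 4082 N·m.
For a hollow shaft with d_i/d_o = 0.564: τ_max = 16T/(π d_o³ (1−k⁴)), so d_o = [16T/(π τ_allow (1−k⁴))]^(1/3) = [16·4082/(π·1.24×10^8·0.8988)]^(1/3) = 0.05714 m.

57.1 mm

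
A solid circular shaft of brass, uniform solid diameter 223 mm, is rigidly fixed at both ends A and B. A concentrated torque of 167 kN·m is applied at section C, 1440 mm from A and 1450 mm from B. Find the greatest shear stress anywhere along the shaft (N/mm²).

With uniform GJ and both ends fixed, compatibility θ_AC = θ_CB gives T_A·a = T_B·b, together with T_A + T_B = T₀.
T_A = T₀·b/(a+b) = 167000·1450/2890 = 83790 N·m; T_B = 83210 N·m.
τ in each portion: τ_AC = 3.85×10^7 Pa, τ_CB = 3.82×10^7 Pa; maximum is in AC.
τ_max = T_AC·r/J = 83790·0.112/2.43×10^-4 = 3.848×10^7 Pa.

38.5 N/mm²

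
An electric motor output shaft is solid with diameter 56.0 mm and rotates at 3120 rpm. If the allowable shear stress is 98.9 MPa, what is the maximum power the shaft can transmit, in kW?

J = πd⁴/32 = π(0.0560)⁴/32 = 9.655×10^-7 m⁴.
T_max = τ_allow·J/r = 9.89×10^7 × 9.655×10^-7 / 0.0280 = 3410 N·m.
ω = 2π·3120/60 = 326.7 rad/s, so P_max = T_max·ω = 1.114×10^6 W.

1110 kW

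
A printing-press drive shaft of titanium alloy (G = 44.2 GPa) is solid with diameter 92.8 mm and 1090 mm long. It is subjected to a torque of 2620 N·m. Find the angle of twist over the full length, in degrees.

0.508°

J = πd⁴/32 = π(0.0928)⁴/32 = 7.281×10^-6 m⁴.
θ = T·L/(G·J) = 2620 × 1.09 / (44.2×10⁹ × 7.281×10^-6) = 8.874×10^-3 rad.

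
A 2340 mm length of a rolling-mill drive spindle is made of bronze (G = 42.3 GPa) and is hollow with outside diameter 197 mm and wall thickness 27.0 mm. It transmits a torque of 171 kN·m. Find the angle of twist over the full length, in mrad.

J = π(d_o⁴ − d_i⁴)/32 = π(0.197⁴ − 0.143⁴)/32 = 1.068×10^-4 m⁴.
θ = T·L/(G·J) = 171000 × 2.34 / (42.3×10⁹ × 1.068×10^-4) = 0.08856 rad.

88.6 mrad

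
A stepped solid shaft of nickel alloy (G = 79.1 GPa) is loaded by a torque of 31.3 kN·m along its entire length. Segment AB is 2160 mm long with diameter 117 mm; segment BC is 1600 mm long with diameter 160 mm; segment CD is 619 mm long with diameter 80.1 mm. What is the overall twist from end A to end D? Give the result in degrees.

J_AB = π(0.117)⁴/32 = 1.84×10^-5 m⁴; J_BC = π(0.160)⁴/32 = 6.43×10^-5 m⁴; J_CD = π(0.0801)⁴/32 = 4.04×10^-6 m⁴.
θ = (T/G)·Σ L_i/J_i = (31300/79.1×10⁹)·(2.16/1.84×10^-5 + 1.60/6.43×10^-5 + 0.619/4.04×10^-6) = 0.1169 rad.

6.70°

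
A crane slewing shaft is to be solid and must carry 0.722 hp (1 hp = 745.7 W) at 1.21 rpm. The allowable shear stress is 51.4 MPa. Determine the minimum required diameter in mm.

74.9 mm

ω = 2π·1.21/60 = 0.1267 rad/s, so T = P/ω = 0.722×745.7 / 0.1267 = 4249 N·m.
For a solid shaft τ_max = 16T/(πd³), so d = (16T/(π τ_allow))^(1/3) = (16·4249/(π·5.14×10^7))^(1/3) = 0.07495 m.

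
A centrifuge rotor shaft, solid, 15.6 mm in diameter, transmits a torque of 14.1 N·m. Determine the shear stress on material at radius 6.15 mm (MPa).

14.9 MPa

J = πd⁴/32 = π(0.0156)⁴/32 = 5.814×10^-9 m⁴.
Shear stress varies linearly with radius: τ = T·r/J = 14.10 × 0.00615 / 5.814×10^-9 = 1.491×10^7 Pa.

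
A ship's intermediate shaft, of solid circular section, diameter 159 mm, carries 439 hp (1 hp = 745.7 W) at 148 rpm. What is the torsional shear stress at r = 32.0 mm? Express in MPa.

10.8 MPa

ω = 2π·148/60 = 15.50 rad/s, so T = P/ω = 439×745.7 / 15.50 = 21120 N·m.
J = πd⁴/32 = π(0.159)⁴/32 = 6.275×10^-5 m⁴.
Shear stress varies linearly with radius: τ = T·r/J = 21120 × 0.0320 / 6.275×10^-5 = 1.077×10^7 Pa.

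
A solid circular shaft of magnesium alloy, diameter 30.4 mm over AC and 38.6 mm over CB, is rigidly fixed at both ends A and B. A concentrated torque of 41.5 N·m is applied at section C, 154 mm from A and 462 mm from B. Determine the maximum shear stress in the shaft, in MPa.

Compatibility: T_A·a/J_AC = T_B·b/J_CB with T_A + T_B = T₀.
J_AC = 8.38×10^-8 m⁴, J_CB = 2.18×10^-7 m⁴, so T_A = T₀·(J_AC/a)/((J_AC/a)+(J_CB/b)) = 22.23 N·m, T_B = 19.27 N·m.
τ in each portion: τ_AC = 4.03×10^6 Pa, τ_CB = 1.71×10^6 Pa; maximum is in AC.
τ_max = T_AC·r/J = 22.23·0.0152/8.38×10^-8 = 4.031×10^6 Pa.

4.03 MPa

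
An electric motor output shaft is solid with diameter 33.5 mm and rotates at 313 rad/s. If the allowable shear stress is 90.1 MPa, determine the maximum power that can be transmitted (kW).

J = πd⁴/32 = π(0.0335)⁴/32 = 1.236×10^-7 m⁴.
T_max = τ_allow·J/r = 9.01×10^7 × 1.236×10^-7 / 0.0168 = 665.1 N·m.
ω = 313 rad/s, so P_max = T_max·ω = 2.082×10^5 W.

208 kW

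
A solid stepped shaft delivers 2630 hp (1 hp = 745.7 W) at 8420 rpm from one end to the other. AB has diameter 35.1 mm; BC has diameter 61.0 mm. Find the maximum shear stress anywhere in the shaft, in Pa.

2.62e8 Pa

ω = 2π·8420/60 = 881.7 rad/s, so T = P/ω = 2630×745.7 / 881.7 = 2224 N·m.
Under the same torque, τ_max = 16T/(πd³) is largest where d is smallest — segment AB (d = 35.1 mm).
τ_max = 16·2224/(π·(0.0351)³) = 2.620×10^8 Pa.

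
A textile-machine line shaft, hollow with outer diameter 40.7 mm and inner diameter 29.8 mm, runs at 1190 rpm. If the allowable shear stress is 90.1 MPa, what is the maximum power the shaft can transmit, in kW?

106 kW

J = π(d_o⁴ − d_i⁴)/32 = π(0.0407⁴ − 0.0298⁴)/32 = 1.920×10^-7 m⁴.
T_max = τ_allow·J/r = 9.01×10^7 × 1.920×10^-7 / 0.0204 = 849.9 N·m.
ω = 2π·1190/60 = 124.6 rad/s, so P_max = T_max·ω = 1.059×10^5 W.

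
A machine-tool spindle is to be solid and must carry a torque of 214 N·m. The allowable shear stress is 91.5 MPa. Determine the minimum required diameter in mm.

For a solid shaft τ_max = 16T/(πd³), so d = (16T/(π τ_allow))^(1/3) = (16·214.0/(π·9.15×10^7))^(1/3) = 0.02284 m.

22.8 mm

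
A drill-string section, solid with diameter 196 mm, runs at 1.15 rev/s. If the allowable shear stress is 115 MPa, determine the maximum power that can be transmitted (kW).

J = πd⁴/32 = π(0.196)⁴/32 = 1.449×10^-4 m⁴.
T_max = τ_allow·J/r = 1.15×10^8 × 1.449×10^-4 / 0.0980 = 170000 N·m.
ω = 2π·1.15 = 7.226 rad/s, so P_max = T_max·ω = 1.228×10^6 W.

1230 kW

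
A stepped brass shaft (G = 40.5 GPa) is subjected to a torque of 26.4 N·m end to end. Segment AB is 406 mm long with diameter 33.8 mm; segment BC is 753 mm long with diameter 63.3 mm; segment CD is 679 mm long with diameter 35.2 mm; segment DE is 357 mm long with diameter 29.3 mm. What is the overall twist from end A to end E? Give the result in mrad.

J_AB = π(0.0338)⁴/32 = 1.28×10^-7 m⁴; J_BC = π(0.0633)⁴/32 = 1.58×10^-6 m⁴; J_CD = π(0.0352)⁴/32 = 1.51×10^-7 m⁴; J_DE = π(0.0293)⁴/32 = 7.24×10^-8 m⁴.
θ = (T/G)·Σ L_i/J_i = (26.40/40.5×10⁹)·(0.406/1.28×10^-7 + 0.753/1.58×10^-6 + 0.679/1.51×10^-7 + 0.357/7.24×10^-8) = 8.530×10^-3 rad.

8.53 mrad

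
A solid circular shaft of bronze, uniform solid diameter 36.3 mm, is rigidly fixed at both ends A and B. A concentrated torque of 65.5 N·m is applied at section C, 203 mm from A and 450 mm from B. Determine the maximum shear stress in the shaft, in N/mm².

4.81 N/mm²

With uniform GJ and both ends fixed, compatibility θ_AC = θ_CB gives T_A·a = T_B·b, together with T_A + T_B = T₀.
T_A = T₀·b/(a+b) = 65.50·450/653.0 = 45.14 N·m; T_B = 20.36 N·m.
τ in each portion: τ_AC = 4.81×10^6 Pa, τ_CB = 2.17×10^6 Pa; maximum is in AC.
τ_max = T_AC·r/J = 45.14·0.0181/1.70×10^-7 = 4.806×10^6 Pa.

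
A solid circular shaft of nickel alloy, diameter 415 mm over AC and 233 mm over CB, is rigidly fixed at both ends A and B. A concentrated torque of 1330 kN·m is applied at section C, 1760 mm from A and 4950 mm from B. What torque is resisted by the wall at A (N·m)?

1.28e6 N·m

Compatibility: T_A·a/J_AC = T_B·b/J_CB with T_A + T_B = T₀.
J_AC = 2.91×10^-3 m⁴, J_CB = 2.89×10^-4 m⁴, so T_A = T₀·(J_AC/a)/((J_AC/a)+(J_CB/b)) = 1.285e6 N·m, T_B = 45380 N·m.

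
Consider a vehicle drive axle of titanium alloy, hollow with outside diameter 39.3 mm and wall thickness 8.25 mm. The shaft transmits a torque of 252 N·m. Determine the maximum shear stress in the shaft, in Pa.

2.38e7 Pa

J = π(d_o⁴ − d_i⁴)/32 = π(0.0393⁴ − 0.0228⁴)/32 = 2.077×10^-7 m⁴.
τ_max = T·r/J = 252.0 × 0.0196 / 2.077×10^-7 = 2.385×10^7 Pa.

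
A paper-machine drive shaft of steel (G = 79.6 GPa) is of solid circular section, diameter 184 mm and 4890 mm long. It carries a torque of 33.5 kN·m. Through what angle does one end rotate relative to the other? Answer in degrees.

1.05°

J = πd⁴/32 = π(0.184)⁴/32 = 1.125×10^-4 m⁴.
θ = T·L/(G·J) = 33500 × 4.89 / (79.6×10⁹ × 1.125×10^-4) = 0.01829 rad.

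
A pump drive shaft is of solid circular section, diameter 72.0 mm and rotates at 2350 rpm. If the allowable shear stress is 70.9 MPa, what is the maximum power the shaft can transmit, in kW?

J = πd⁴/32 = π(0.0720)⁴/32 = 2.638×10^-6 m⁴.
T_max = τ_allow·J/r = 7.09×10^7 × 2.638×10^-6 / 0.0360 = 5196 N·m.
ω = 2π·2350/60 = 246.1 rad/s, so P_max = T_max·ω = 1.279×10^6 W.

1280 kW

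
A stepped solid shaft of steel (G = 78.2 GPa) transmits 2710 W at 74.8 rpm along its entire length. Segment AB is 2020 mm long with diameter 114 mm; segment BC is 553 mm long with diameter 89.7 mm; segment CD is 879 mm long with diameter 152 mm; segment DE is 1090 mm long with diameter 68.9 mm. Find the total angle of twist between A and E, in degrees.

0.182°

ω = 2π·74.8/60 = 7.833 rad/s, so T = P/ω = 2710 / 7.833 = 346.0 N·m.
J_AB = π(0.114)⁴/32 = 1.66×10^-5 m⁴; J_BC = π(0.0897)⁴/32 = 6.36×10^-6 m⁴; J_CD = π(0.152)⁴/32 = 5.24×10^-5 m⁴; J_DE = π(0.0689)⁴/32 = 2.21×10^-6 m⁴.
θ = (T/G)·Σ L_i/J_i = (346.0/78.2×10⁹)·(2.02/1.66×10^-5 + 0.553/6.36×10^-6 + 0.879/5.24×10^-5 + 1.09/2.21×10^-6) = 3.178×10^-3 rad.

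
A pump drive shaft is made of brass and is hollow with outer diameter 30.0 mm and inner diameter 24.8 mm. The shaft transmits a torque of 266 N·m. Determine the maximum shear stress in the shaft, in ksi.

13.7 ksi

J = π(d_o⁴ − d_i⁴)/32 = π(0.0300⁴ − 0.0248⁴)/32 = 4.238×10^-8 m⁴.
τ_max = T·r/J = 266.0 × 0.0150 / 4.238×10^-8 = 9.414×10^7 Pa.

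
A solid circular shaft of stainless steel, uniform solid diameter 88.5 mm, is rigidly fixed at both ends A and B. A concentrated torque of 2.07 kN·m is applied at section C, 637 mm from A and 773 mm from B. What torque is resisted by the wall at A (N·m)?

With uniform GJ and both ends fixed, compatibility θ_AC = θ_CB gives T_A·a = T_B·b, together with T_A + T_B = T₀.
T_A = T₀·b/(a+b) = 2070·773/1410 = 1135 N·m; T_B = 935.2 N·m.

1130 N·m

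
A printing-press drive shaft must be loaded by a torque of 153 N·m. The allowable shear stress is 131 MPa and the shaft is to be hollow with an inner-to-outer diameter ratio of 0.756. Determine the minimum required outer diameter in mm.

20.7 mm

For a hollow shaft with d_i/d_o = 0.756: τ_max = 16T/(π d_o³ (1−k⁴)), so d_o = [16T/(π τ_allow (1−k⁴))]^(1/3) = [16·153.0/(π·1.31×10^8·0.6733)]^(1/3) = 0.02067 m.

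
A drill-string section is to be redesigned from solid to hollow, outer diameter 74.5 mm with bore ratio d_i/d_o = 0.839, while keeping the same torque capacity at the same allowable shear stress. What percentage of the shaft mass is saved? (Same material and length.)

Equal τ_max and T ⇒ the solid shaft needs d_s³ = d_o³(1−k⁴), so d_s = 74.5·(1−0.839⁴)^(1/3) = 59.31 mm.
Area ratio A_h/A_s = d_o²(1−k²)/d_s² = (1−k²)/(1−k⁴)^(2/3) = 0.4672.
Mass saving = 1 − 0.4672 = 53.3 %.

53.3 %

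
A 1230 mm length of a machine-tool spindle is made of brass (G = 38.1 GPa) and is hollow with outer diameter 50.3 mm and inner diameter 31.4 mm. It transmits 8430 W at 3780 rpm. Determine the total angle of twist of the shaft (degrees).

0.0739°

ω = 2π·3780/60 = 395.8 rad/s, so T = P/ω = 8430 / 395.8 = 21.30 N·m.
J = π(d_o⁴ − d_i⁴)/32 = π(0.0503⁴ − 0.0314⁴)/32 = 5.330×10^-7 m⁴.
θ = T·L/(G·J) = 21.30 × 1.23 / (38.1×10⁹ × 5.330×10^-7) = 1.290×10^-3 rad.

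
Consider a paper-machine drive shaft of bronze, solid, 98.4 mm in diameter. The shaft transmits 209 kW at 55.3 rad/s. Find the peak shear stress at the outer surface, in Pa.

ω = 55.3 rad/s, so T = P/ω = 209×10³ / 55.30 = 3779 N·m.
J = πd⁴/32 = π(0.0984)⁴/32 = 9.204×10^-6 m⁴.
τ_max = T·r/J = 3779 × 0.0492 / 9.204×10^-6 = 2.020×10^7 Pa.

2.02e7 Pa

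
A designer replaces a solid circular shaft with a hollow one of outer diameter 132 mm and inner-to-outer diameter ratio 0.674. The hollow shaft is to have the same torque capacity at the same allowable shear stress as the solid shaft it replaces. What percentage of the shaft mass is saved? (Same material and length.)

36.3 %

Equal τ_max and T ⇒ the solid shaft needs d_s³ = d_o³(1−k⁴), so d_s = 132·(1−0.674⁴)^(1/3) = 122.2 mm.
Area ratio A_h/A_s = d_o²(1−k²)/d_s² = (1−k²)/(1−k⁴)^(2/3) = 0.6366.
Mass saving = 1 − 0.6366 = 36.3 %.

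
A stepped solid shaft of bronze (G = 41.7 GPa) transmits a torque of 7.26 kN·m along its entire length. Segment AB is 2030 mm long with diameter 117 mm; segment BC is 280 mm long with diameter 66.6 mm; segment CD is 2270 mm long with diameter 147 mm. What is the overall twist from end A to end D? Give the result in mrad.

J_AB = π(0.117)⁴/32 = 1.84×10^-5 m⁴; J_BC = π(0.0666)⁴/32 = 1.93×10^-6 m⁴; J_CD = π(0.147)⁴/32 = 4.58×10^-5 m⁴.
θ = (T/G)·Σ L_i/J_i = (7260/41.7×10⁹)·(2.03/1.84×10^-5 + 0.280/1.93×10^-6 + 2.27/4.58×10^-5) = 0.05307 rad.

53.1 mrad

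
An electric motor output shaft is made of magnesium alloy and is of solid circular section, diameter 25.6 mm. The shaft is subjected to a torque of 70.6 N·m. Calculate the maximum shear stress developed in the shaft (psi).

3110 psi

J = πd⁴/32 = π(0.0256)⁴/32 = 4.217×10^-8 m⁴.
τ_max = T·r/J = 70.60 × 0.0128 / 4.217×10^-8 = 2.143×10^7 Pa.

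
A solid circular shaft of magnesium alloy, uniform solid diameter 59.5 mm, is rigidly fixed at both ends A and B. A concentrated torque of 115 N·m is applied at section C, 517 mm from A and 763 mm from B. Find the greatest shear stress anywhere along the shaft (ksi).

0.240 ksi

With uniform GJ and both ends fixed, compatibility θ_AC = θ_CB gives T_A·a = T_B·b, together with T_A + T_B = T₀.
T_A = T₀·b/(a+b) = 115.0·763/1280 = 68.55 N·m; T_B = 46.45 N·m.
τ in each portion: τ_AC = 1.66×10^6 Pa, τ_CB = 1.12×10^6 Pa; maximum is in AC.
τ_max = T_AC·r/J = 68.55·0.0297/1.23×10^-6 = 1.657×10^6 Pa.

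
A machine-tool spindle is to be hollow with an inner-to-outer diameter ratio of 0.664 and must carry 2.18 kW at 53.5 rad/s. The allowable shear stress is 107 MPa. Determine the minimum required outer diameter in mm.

ω = 53.5 rad/s, so T = P/ω = 2.18×10³ / 53.50 = 40.75 N·m.
For a hollow shaft with d_i/d_o = 0.664: τ_max = 16T/(π d_o³ (1−k⁴)), so d_o = [16T/(π τ_allow (1−k⁴))]^(1/3) = [16·40.75/(π·1.07×10^8·0.8056)]^(1/3) = 0.01340 m.

13.4 mm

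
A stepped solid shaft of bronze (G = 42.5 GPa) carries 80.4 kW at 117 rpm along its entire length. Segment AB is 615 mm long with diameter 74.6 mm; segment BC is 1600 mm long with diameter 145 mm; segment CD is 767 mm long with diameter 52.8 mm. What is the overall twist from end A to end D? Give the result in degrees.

11.0°

ω = 2π·117/60 = 12.25 rad/s, so T = P/ω = 80.4×10³ / 12.25 = 6562 N·m.
J_AB = π(0.0746)⁴/32 = 3.04×10^-6 m⁴; J_BC = π(0.145)⁴/32 = 4.34×10^-5 m⁴; J_CD = π(0.0528)⁴/32 = 7.63×10^-7 m⁴.
θ = (T/G)·Σ L_i/J_i = (6562/42.5×10⁹)·(0.615/3.04×10^-6 + 1.60/4.34×10^-5 + 0.767/7.63×10^-7) = 0.1921 rad.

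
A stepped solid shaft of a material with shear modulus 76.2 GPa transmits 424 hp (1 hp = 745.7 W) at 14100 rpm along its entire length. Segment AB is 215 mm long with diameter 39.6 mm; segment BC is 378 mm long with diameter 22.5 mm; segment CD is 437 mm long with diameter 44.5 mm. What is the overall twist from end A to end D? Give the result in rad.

ω = 2π·14100/60 = 1477 rad/s, so T = P/ω = 424×745.7 / 1477 = 214.1 N·m.
J_AB = π(0.0396)⁴/32 = 2.41×10^-7 m⁴; J_BC = π(0.0225)⁴/32 = 2.52×10^-8 m⁴; J_CD = π(0.0445)⁴/32 = 3.85×10^-7 m⁴.
θ = (T/G)·Σ L_i/J_i = (214.1/76.2×10⁹)·(0.215/2.41×10^-7 + 0.378/2.52×10^-8 + 0.437/3.85×10^-7) = 0.04791 rad.

0.0479 rad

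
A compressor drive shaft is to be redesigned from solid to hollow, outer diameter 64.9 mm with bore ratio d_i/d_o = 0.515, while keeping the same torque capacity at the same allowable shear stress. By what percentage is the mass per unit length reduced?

Equal τ_max and T ⇒ the solid shaft needs d_s³ = d_o³(1−k⁴), so d_s = 64.9·(1−0.515⁴)^(1/3) = 63.34 mm.
Area ratio A_h/A_s = d_o²(1−k²)/d_s² = (1−k²)/(1−k⁴)^(2/3) = 0.7714.
Mass saving = 1 − 0.7714 = 22.9 %.

22.9 %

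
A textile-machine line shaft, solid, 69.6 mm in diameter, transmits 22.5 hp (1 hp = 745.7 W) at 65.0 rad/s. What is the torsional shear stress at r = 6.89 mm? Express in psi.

ω = 65.0 rad/s, so T = P/ω = 22.5×745.7 / 65.00 = 258.1 N·m.
J = πd⁴/32 = π(0.0696)⁴/32 = 2.304×10^-6 m⁴.
Shear stress varies linearly with radius: τ = T·r/J = 258.1 × 0.00689 / 2.304×10^-6 = 7.720×10^5 Pa.

112 psi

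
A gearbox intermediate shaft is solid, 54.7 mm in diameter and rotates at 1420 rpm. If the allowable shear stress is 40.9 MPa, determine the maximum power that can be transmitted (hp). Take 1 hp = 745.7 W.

262 hp

J = πd⁴/32 = π(0.0547)⁴/32 = 8.789×10^-7 m⁴.
T_max = τ_allow·J/r = 4.09×10^7 × 8.789×10^-7 / 0.0274 = 1314 N·m.
ω = 2π·1420/60 = 148.7 rad/s, so P_max = T_max·ω = 1.954×10^5 W.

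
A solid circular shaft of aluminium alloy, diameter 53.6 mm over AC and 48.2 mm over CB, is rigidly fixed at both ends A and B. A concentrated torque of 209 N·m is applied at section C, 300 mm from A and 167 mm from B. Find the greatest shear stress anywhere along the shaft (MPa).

5.13 MPa

Compatibility: T_A·a/J_AC = T_B·b/J_CB with T_A + T_B = T₀.
J_AC = 8.10×10^-7 m⁴, J_CB = 5.30×10^-7 m⁴, so T_A = T₀·(J_AC/a)/((J_AC/a)+(J_CB/b)) = 96.10 N·m, T_B = 112.9 N·m.
τ in each portion: τ_AC = 3.18×10^6 Pa, τ_CB = 5.13×10^6 Pa; maximum is in CB.
τ_max = T_CB·r/J = 112.9·0.0241/5.30×10^-7 = 5.135×10^6 Pa.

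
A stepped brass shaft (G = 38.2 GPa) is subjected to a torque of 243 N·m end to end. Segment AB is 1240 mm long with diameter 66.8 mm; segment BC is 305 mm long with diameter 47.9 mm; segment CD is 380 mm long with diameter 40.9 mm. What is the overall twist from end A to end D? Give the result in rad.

J_AB = π(0.0668)⁴/32 = 1.95×10^-6 m⁴; J_BC = π(0.0479)⁴/32 = 5.17×10^-7 m⁴; J_CD = π(0.0409)⁴/32 = 2.75×10^-7 m⁴.
θ = (T/G)·Σ L_i/J_i = (243.0/38.2×10⁹)·(1.24/1.95×10^-6 + 0.305/5.17×10^-7 + 0.380/2.75×10^-7) = 0.01659 rad.

0.0166 rad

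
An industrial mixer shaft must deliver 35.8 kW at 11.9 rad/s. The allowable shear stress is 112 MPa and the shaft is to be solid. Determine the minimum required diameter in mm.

ω = 11.9 rad/s, so T = P/ω = 35.8×10³ / 11.90 = 3008 N·m.
For a solid shaft τ_max = 16T/(πd³), so d = (16T/(π τ_allow))^(1/3) = (16·3008/(π·1.12×10^8))^(1/3) = 0.05153 m.

51.5 mm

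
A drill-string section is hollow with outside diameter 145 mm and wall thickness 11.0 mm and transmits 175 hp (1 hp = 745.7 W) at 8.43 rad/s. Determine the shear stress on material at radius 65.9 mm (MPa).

48.7 MPa

ω = 8.43 rad/s, so T = P/ω = 175×745.7 / 8.430 = 15480 N·m.
J = π(d_o⁴ − d_i⁴)/32 = π(0.145⁴ − 0.123⁴)/32 = 2.093×10^-5 m⁴.
Shear stress varies linearly with radius: τ = T·r/J = 15480 × 0.0659 / 2.093×10^-5 = 4.875×10^7 Pa.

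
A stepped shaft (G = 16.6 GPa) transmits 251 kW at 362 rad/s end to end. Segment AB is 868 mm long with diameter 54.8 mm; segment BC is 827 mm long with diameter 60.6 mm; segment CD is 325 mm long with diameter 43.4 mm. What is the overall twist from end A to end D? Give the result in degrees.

6.07°

ω = 362 rad/s, so T = P/ω = 251×10³ / 362.0 = 693.4 N·m.
J_AB = π(0.0548)⁴/32 = 8.85×10^-7 m⁴; J_BC = π(0.0606)⁴/32 = 1.32×10^-6 m⁴; J_CD = π(0.0434)⁴/32 = 3.48×10^-7 m⁴.
θ = (T/G)·Σ L_i/J_i = (693.4/16.6×10⁹)·(0.868/8.85×10^-7 + 0.827/1.32×10^-6 + 0.325/3.48×10^-7) = 0.1060 rad.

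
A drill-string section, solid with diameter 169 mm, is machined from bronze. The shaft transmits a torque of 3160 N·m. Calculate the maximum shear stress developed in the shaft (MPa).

J = πd⁴/32 = π(0.169)⁴/32 = 8.008×10^-5 m⁴.
τ_max = T·r/J = 3160 × 0.0845 / 8.008×10^-5 = 3.334×10^6 Pa.

3.33 MPa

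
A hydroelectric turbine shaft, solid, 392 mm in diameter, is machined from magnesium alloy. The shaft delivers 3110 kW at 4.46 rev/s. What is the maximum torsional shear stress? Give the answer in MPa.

ω = 2π·4.46 = 28.02 rad/s, so T = P/ω = 3110×10³ / 28.02 = 111000 N·m.
J = πd⁴/32 = π(0.392)⁴/32 = 2.318×10^-3 m⁴.
τ_max = T·r/J = 111000 × 0.196 / 2.318×10^-3 = 9.383×10^6 Pa.

9.38 MPa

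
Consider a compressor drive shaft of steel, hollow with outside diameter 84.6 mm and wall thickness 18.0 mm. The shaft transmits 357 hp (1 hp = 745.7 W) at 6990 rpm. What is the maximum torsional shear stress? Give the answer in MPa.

3.43 MPa

ω = 2π·6990/60 = 732.0 rad/s, so T = P/ω = 357×745.7 / 732.0 = 363.7 N·m.
J = π(d_o⁴ − d_i⁴)/32 = π(0.0846⁴ − 0.0486⁴)/32 = 4.481×10^-6 m⁴.
τ_max = T·r/J = 363.7 × 0.0423 / 4.481×10^-6 = 3.433×10^6 Pa.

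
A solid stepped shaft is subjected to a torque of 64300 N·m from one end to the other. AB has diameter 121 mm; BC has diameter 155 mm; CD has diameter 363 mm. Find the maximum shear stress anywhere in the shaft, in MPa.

Under the same torque, τ_max = 16T/(πd³) is largest where d is smallest — segment AB (d = 121 mm).
τ_max = 16·64300/(π·(0.121)³) = 1.849×10^8 Pa.

185 MPa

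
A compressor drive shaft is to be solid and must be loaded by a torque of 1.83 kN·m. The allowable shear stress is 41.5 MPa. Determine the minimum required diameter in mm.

For a solid shaft τ_max = 16T/(πd³), so d = (16T/(π τ_allow))^(1/3) = (16·1830/(π·4.15×10^7))^(1/3) = 0.06078 m.

60.8 mm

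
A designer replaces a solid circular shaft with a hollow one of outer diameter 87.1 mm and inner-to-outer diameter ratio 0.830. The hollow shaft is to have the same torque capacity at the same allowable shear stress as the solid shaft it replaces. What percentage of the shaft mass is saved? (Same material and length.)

52.2 %

Equal τ_max and T ⇒ the solid shaft needs d_s³ = d_o³(1−k⁴), so d_s = 87.1·(1−0.830⁴)^(1/3) = 70.28 mm.
Area ratio A_h/A_s = d_o²(1−k²)/d_s² = (1−k²)/(1−k⁴)^(2/3) = 0.4778.
Mass saving = 1 − 0.4778 = 52.2 %.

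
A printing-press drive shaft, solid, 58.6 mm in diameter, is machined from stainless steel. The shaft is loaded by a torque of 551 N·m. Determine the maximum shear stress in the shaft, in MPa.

13.9 MPa

J = πd⁴/32 = π(0.0586)⁴/32 = 1.158×10^-6 m⁴.
τ_max = T·r/J = 551.0 × 0.0293 / 1.158×10^-6 = 1.395×10^7 Pa.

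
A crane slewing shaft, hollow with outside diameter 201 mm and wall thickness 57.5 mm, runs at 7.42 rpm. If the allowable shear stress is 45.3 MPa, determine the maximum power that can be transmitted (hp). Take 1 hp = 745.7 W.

J = π(d_o⁴ − d_i⁴)/32 = π(0.201⁴ − 0.0860⁴)/32 = 1.549×10^-4 m⁴.
T_max = τ_allow·J/r = 4.53×10^7 × 1.549×10^-4 / 0.101 = 69810 N·m.
ω = 2π·7.42/60 = 0.7770 rad/s, so P_max = T_max·ω = 5.424×10^4 W.

72.7 hp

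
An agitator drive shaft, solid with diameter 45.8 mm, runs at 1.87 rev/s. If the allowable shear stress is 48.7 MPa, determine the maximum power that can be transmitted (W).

10800 W

J = πd⁴/32 = π(0.0458)⁴/32 = 4.320×10^-7 m⁴.
T_max = τ_allow·J/r = 4.87×10^7 × 4.320×10^-7 / 0.0229 = 918.7 N·m.
ω = 2π·1.87 = 11.75 rad/s, so P_max = T_max·ω = 1.079×10^4 W.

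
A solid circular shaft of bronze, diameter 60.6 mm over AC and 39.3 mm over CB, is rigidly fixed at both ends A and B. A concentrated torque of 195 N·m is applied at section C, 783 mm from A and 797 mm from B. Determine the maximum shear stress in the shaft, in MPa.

3.80 MPa

Compatibility: T_A·a/J_AC = T_B·b/J_CB with T_A + T_B = T₀.
J_AC = 1.32×10^-6 m⁴, J_CB = 2.34×10^-7 m⁴, so T_A = T₀·(J_AC/a)/((J_AC/a)+(J_CB/b)) = 166.1 N·m, T_B = 28.87 N·m.
τ in each portion: τ_AC = 3.80×10^6 Pa, τ_CB = 2.42×10^6 Pa; maximum is in AC.
τ_max = T_AC·r/J = 166.1·0.0303/1.32×10^-6 = 3.802×10^6 Pa.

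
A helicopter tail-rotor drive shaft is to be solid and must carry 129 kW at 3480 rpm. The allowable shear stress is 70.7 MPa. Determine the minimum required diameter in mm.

ω = 2π·3480/60 = 364.4 rad/s, so T = P/ω = 129×10³ / 364.4 = 354.0 N·m.
For a solid shaft τ_max = 16T/(πd³), so d = (16T/(π τ_allow))^(1/3) = (16·354.0/(π·7.07×10^7))^(1/3) = 0.02943 m.

29.4 mm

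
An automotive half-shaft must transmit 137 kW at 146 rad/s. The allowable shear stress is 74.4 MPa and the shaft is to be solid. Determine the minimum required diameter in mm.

ω = 146 rad/s, so T = P/ω = 137×10³ / 146.0 = 938.4 N·m.
For a solid shaft τ_max = 16T/(πd³), so d = (16T/(π τ_allow))^(1/3) = (16·938.4/(π·7.44×10^7))^(1/3) = 0.04005 m.

40.0 mm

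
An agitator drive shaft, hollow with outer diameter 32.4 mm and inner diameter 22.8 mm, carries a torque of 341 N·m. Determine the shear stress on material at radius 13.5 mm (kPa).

J = π(d_o⁴ − d_i⁴)/32 = π(0.0324⁴ − 0.0228⁴)/32 = 8.166×10^-8 m⁴.
Shear stress varies linearly with radius: τ = T·r/J = 341.0 × 0.0135 / 8.166×10^-8 = 5.638×10^7 Pa.

56400 kPa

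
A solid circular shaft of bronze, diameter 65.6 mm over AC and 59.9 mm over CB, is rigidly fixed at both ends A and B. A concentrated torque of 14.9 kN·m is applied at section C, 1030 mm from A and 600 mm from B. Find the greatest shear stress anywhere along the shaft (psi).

27900 psi

Compatibility: T_A·a/J_AC = T_B·b/J_CB with T_A + T_B = T₀.
J_AC = 1.82×10^-6 m⁴, J_CB = 1.26×10^-6 m⁴, so T_A = T₀·(J_AC/a)/((J_AC/a)+(J_CB/b)) = 6793 N·m, T_B = 8107 N·m.
τ in each portion: τ_AC = 1.23×10^8 Pa, τ_CB = 1.92×10^8 Pa; maximum is in CB.
τ_max = T_CB·r/J = 8107·0.0300/1.26×10^-6 = 1.921×10^8 Pa.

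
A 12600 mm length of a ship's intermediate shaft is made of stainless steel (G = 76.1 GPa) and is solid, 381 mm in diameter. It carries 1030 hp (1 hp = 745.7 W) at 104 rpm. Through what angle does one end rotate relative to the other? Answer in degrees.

0.323°

ω = 2π·104/60 = 10.89 rad/s, so T = P/ω = 1030×745.7 / 10.89 = 70520 N·m.
J = πd⁴/32 = π(0.381)⁴/32 = 2.069×10^-3 m⁴.
θ = T·L/(G·J) = 70520 × 12.6 / (76.1×10⁹ × 2.069×10^-3) = 5.645×10^-3 rad.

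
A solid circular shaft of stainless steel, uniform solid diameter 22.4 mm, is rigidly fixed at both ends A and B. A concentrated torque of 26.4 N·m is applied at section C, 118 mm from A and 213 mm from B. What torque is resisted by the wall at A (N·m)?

17.0 N·m

With uniform GJ and both ends fixed, compatibility θ_AC = θ_CB gives T_A·a = T_B·b, together with T_A + T_B = T₀.
T_A = T₀·b/(a+b) = 26.40·213/331.0 = 16.99 N·m; T_B = 9.411 N·m.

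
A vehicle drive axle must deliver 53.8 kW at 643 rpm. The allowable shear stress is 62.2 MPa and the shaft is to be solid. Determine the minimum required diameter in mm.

40.3 mm

ω = 2π·643/60 = 67.33 rad/s, so T = P/ω = 53.8×10³ / 67.33 = 799.0 N·m.
For a solid shaft τ_max = 16T/(πd³), so d = (16T/(π τ_allow))^(1/3) = (16·799.0/(π·6.22×10^7))^(1/3) = 0.04029 m.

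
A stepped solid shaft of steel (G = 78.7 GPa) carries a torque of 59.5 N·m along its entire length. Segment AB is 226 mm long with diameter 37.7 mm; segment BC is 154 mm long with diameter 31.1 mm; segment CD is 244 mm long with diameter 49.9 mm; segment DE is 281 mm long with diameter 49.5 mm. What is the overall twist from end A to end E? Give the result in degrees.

0.160°

J_AB = π(0.0377)⁴/32 = 1.98×10^-7 m⁴; J_BC = π(0.0311)⁴/32 = 9.18×10^-8 m⁴; J_CD = π(0.0499)⁴/32 = 6.09×10^-7 m⁴; J_DE = π(0.0495)⁴/32 = 5.89×10^-7 m⁴.
θ = (T/G)·Σ L_i/J_i = (59.50/78.7×10⁹)·(0.226/1.98×10^-7 + 0.154/9.18×10^-8 + 0.244/6.09×10^-7 + 0.281/5.89×10^-7) = 2.793×10^-3 rad.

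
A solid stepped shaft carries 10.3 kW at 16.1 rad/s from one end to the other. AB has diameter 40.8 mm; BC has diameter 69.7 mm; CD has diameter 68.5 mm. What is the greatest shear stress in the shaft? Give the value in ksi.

ω = 16.1 rad/s, so T = P/ω = 10.3×10³ / 16.10 = 639.8 N·m.
Under the same torque, τ_max = 16T/(πd³) is largest where d is smallest — segment AB (d = 40.8 mm).
τ_max = 16·639.8/(π·(0.0408)³) = 4.797×10^7 Pa.

6.96 ksi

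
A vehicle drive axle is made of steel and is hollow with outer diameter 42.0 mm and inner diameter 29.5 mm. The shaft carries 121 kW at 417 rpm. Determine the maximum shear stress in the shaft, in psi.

36500 psi

ω = 2π·417/60 = 43.67 rad/s, so T = P/ω = 121×10³ / 43.67 = 2771 N·m.
J = π(d_o⁴ − d_i⁴)/32 = π(0.0420⁴ − 0.0295⁴)/32 = 2.311×10^-7 m⁴.
τ_max = T·r/J = 2771 × 0.0210 / 2.311×10^-7 = 2.517×10^8 Pa.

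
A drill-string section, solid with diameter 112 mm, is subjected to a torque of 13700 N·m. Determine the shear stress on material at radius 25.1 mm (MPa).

J = πd⁴/32 = π(0.112)⁴/32 = 1.545×10^-5 m⁴.
Shear stress varies linearly with radius: τ = T·r/J = 13700 × 0.0251 / 1.545×10^-5 = 2.226×10^7 Pa.

22.3 MPa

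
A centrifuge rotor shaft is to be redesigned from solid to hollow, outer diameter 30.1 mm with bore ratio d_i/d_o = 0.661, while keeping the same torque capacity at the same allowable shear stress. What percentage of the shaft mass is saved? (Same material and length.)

35.2 %

Equal τ_max and T ⇒ the solid shaft needs d_s³ = d_o³(1−k⁴), so d_s = 30.1·(1−0.661⁴)^(1/3) = 28.05 mm.
Area ratio A_h/A_s = d_o²(1−k²)/d_s² = (1−k²)/(1−k⁴)^(2/3) = 0.6485.
Mass saving = 1 − 0.6485 = 35.2 %.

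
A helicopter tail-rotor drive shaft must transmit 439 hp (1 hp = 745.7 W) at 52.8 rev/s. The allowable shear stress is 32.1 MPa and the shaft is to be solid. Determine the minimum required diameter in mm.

ω = 2π·52.8 = 331.8 rad/s, so T = P/ω = 439×745.7 / 331.8 = 986.8 N·m.
For a solid shaft τ_max = 16T/(πd³), so d = (16T/(π τ_allow))^(1/3) = (16·986.8/(π·3.21×10^7))^(1/3) = 0.05390 m.

53.9 mm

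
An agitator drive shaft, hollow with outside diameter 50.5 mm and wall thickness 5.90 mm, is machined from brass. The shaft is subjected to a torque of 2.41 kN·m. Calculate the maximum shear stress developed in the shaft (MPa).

145 MPa

J = π(d_o⁴ − d_i⁴)/32 = π(0.0505⁴ − 0.0387⁴)/32 = 4.183×10^-7 m⁴.
τ_max = T·r/J = 2410 × 0.0253 / 4.183×10^-7 = 1.455×10^8 Pa.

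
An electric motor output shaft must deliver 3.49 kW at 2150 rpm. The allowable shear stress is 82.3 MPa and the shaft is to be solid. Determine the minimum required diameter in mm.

9.86 mm

ω = 2π·2150/60 = 225.1 rad/s, so T = P/ω = 3.49×10³ / 225.1 = 15.50 N·m.
For a solid shaft τ_max = 16T/(πd³), so d = (16T/(π τ_allow))^(1/3) = (16·15.50/(π·8.23×10^7))^(1/3) = 0.009862 m.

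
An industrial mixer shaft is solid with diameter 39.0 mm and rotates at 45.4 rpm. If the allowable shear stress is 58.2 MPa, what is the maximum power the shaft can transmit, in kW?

J = πd⁴/32 = π(0.0390)⁴/32 = 2.271×10^-7 m⁴.
T_max = τ_allow·J/r = 5.82×10^7 × 2.271×10^-7 / 0.0195 = 677.9 N·m.
ω = 2π·45.4/60 = 4.754 rad/s, so P_max = T_max·ω = 3223 W.

3.22 kW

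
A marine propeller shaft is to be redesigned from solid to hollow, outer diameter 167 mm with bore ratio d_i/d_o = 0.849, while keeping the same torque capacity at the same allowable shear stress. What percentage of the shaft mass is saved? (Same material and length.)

Equal τ_max and T ⇒ the solid shaft needs d_s³ = d_o³(1−k⁴), so d_s = 167·(1−0.849⁴)^(1/3) = 130.8 mm.
Area ratio A_h/A_s = d_o²(1−k²)/d_s² = (1−k²)/(1−k⁴)^(2/3) = 0.4551.
Mass saving = 1 − 0.4551 = 54.5 %.

54.5 %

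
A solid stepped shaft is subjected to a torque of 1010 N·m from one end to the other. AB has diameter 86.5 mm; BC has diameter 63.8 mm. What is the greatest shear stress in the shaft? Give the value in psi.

2870 psi

Under the same torque, τ_max = 16T/(πd³) is largest where d is smallest — segment BC (d = 63.8 mm).
τ_max = 16·1010/(π·(0.0638)³) = 1.981×10^7 Pa.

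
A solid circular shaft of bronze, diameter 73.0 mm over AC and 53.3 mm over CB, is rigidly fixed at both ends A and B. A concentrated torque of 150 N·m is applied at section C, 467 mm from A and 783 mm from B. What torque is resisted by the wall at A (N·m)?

Compatibility: T_A·a/J_AC = T_B·b/J_CB with T_A + T_B = T₀.
J_AC = 2.79×10^-6 m⁴, J_CB = 7.92×10^-7 m⁴, so T_A = T₀·(J_AC/a)/((J_AC/a)+(J_CB/b)) = 128.3 N·m, T_B = 21.74 N·m.

128 N·m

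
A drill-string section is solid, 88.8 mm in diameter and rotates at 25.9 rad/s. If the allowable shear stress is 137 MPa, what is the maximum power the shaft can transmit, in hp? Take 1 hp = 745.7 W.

J = πd⁴/32 = π(0.0888)⁴/32 = 6.105×10^-6 m⁴.
T_max = τ_allow·J/r = 1.37×10^8 × 6.105×10^-6 / 0.0444 = 18840 N·m.
ω = 25.9 rad/s, so P_max = T_max·ω = 4.879×10^5 W.

654 hp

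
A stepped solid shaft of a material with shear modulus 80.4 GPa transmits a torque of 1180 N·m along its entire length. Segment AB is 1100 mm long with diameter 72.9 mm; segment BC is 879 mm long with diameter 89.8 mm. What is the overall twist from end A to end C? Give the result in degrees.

J_AB = π(0.0729)⁴/32 = 2.77×10^-6 m⁴; J_BC = π(0.0898)⁴/32 = 6.38×10^-6 m⁴.
θ = (T/G)·Σ L_i/J_i = (1180/80.4×10⁹)·(1.10/2.77×10^-6 + 0.879/6.38×10^-6) = 7.843×10^-3 rad.

0.449°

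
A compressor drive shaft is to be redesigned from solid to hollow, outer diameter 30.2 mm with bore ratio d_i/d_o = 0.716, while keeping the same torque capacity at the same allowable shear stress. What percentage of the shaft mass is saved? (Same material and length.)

40.3 %

Equal τ_max and T ⇒ the solid shaft needs d_s³ = d_o³(1−k⁴), so d_s = 30.2·(1−0.716⁴)^(1/3) = 27.28 mm.
Area ratio A_h/A_s = d_o²(1−k²)/d_s² = (1−k²)/(1−k⁴)^(2/3) = 0.5972.
Mass saving = 1 − 0.5972 = 40.3 %.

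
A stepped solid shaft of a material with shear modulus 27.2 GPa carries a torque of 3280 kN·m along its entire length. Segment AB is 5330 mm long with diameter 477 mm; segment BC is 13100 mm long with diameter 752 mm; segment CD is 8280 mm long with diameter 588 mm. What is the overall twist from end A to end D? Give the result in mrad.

262 mrad

J_AB = π(0.477)⁴/32 = 5.08×10^-3 m⁴; J_BC = π(0.752)⁴/32 = 0.0314 m⁴; J_CD = π(0.588)⁴/32 = 0.0117 m⁴.
θ = (T/G)·Σ L_i/J_i = (3.280e6/27.2×10⁹)·(5.33/5.08×10^-3 + 13.1/0.0314 + 8.28/0.0117) = 0.2619 rad.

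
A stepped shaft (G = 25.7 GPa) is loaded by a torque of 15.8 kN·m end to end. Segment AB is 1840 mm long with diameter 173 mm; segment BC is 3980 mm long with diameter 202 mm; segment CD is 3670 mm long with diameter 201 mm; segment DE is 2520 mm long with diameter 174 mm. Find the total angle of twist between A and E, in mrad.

59.1 mrad

J_AB = π(0.173)⁴/32 = 8.79×10^-5 m⁴; J_BC = π(0.202)⁴/32 = 1.63×10^-4 m⁴; J_CD = π(0.201)⁴/32 = 1.60×10^-4 m⁴; J_DE = π(0.174)⁴/32 = 9.00×10^-5 m⁴.
θ = (T/G)·Σ L_i/J_i = (15800/25.7×10⁹)·(1.84/8.79×10^-5 + 3.98/1.63×10^-4 + 3.67/1.60×10^-4 + 2.52/9.00×10^-5) = 0.05913 rad.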